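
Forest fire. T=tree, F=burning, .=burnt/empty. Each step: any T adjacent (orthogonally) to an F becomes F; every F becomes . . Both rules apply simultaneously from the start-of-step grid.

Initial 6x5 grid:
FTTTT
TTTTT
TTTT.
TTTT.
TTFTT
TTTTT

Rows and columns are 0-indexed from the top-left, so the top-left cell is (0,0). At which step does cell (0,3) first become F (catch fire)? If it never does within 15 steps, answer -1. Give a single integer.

Step 1: cell (0,3)='T' (+6 fires, +2 burnt)
Step 2: cell (0,3)='T' (+10 fires, +6 burnt)
Step 3: cell (0,3)='F' (+7 fires, +10 burnt)
  -> target ignites at step 3
Step 4: cell (0,3)='.' (+2 fires, +7 burnt)
Step 5: cell (0,3)='.' (+1 fires, +2 burnt)
Step 6: cell (0,3)='.' (+0 fires, +1 burnt)
  fire out at step 6

3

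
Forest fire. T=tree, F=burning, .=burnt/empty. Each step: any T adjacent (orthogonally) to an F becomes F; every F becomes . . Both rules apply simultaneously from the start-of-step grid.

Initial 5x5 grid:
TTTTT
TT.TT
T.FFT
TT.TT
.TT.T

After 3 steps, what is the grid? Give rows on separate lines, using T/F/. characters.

Step 1: 3 trees catch fire, 2 burn out
  TTTTT
  TT.FT
  T...F
  TT.FT
  .TT.T
Step 2: 3 trees catch fire, 3 burn out
  TTTFT
  TT..F
  T....
  TT..F
  .TT.T
Step 3: 3 trees catch fire, 3 burn out
  TTF.F
  TT...
  T....
  TT...
  .TT.F

TTF.F
TT...
T....
TT...
.TT.F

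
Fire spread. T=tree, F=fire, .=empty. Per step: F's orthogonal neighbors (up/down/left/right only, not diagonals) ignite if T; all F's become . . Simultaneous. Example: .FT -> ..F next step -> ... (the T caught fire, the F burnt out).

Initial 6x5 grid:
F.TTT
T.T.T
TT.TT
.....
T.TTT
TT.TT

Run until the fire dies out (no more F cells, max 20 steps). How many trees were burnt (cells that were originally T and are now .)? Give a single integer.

Step 1: +1 fires, +1 burnt (F count now 1)
Step 2: +1 fires, +1 burnt (F count now 1)
Step 3: +1 fires, +1 burnt (F count now 1)
Step 4: +0 fires, +1 burnt (F count now 0)
Fire out after step 4
Initially T: 18, now '.': 15
Total burnt (originally-T cells now '.'): 3

Answer: 3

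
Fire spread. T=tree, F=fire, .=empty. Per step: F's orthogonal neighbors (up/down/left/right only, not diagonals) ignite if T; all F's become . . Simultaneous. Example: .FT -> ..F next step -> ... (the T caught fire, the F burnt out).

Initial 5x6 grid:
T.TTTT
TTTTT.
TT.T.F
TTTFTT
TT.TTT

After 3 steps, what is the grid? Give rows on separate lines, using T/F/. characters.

Step 1: 5 trees catch fire, 2 burn out
  T.TTTT
  TTTTT.
  TT.F..
  TTF.FF
  TT.FTT
Step 2: 4 trees catch fire, 5 burn out
  T.TTTT
  TTTFT.
  TT....
  TF....
  TT..FF
Step 3: 6 trees catch fire, 4 burn out
  T.TFTT
  TTF.F.
  TF....
  F.....
  TF....

T.TFTT
TTF.F.
TF....
F.....
TF....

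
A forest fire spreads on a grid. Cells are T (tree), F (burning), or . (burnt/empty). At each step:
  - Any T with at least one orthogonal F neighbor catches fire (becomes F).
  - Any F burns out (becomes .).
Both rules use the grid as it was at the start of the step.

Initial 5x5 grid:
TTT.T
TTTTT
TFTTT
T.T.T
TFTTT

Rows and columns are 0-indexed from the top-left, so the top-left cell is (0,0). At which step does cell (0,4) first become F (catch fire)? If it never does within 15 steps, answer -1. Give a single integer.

Step 1: cell (0,4)='T' (+5 fires, +2 burnt)
Step 2: cell (0,4)='T' (+7 fires, +5 burnt)
Step 3: cell (0,4)='T' (+5 fires, +7 burnt)
Step 4: cell (0,4)='T' (+2 fires, +5 burnt)
Step 5: cell (0,4)='F' (+1 fires, +2 burnt)
  -> target ignites at step 5
Step 6: cell (0,4)='.' (+0 fires, +1 burnt)
  fire out at step 6

5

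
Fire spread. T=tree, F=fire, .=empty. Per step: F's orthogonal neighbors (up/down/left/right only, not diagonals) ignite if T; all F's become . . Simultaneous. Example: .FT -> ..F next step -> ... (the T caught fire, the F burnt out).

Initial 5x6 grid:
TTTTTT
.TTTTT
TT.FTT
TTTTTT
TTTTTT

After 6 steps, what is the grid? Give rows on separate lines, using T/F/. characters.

Step 1: 3 trees catch fire, 1 burn out
  TTTTTT
  .TTFTT
  TT..FT
  TTTFTT
  TTTTTT
Step 2: 7 trees catch fire, 3 burn out
  TTTFTT
  .TF.FT
  TT...F
  TTF.FT
  TTTFTT
Step 3: 8 trees catch fire, 7 burn out
  TTF.FT
  .F...F
  TT....
  TF...F
  TTF.FT
Step 4: 6 trees catch fire, 8 burn out
  TF...F
  ......
  TF....
  F.....
  TF...F
Step 5: 3 trees catch fire, 6 burn out
  F.....
  ......
  F.....
  ......
  F.....
Step 6: 0 trees catch fire, 3 burn out
  ......
  ......
  ......
  ......
  ......

......
......
......
......
......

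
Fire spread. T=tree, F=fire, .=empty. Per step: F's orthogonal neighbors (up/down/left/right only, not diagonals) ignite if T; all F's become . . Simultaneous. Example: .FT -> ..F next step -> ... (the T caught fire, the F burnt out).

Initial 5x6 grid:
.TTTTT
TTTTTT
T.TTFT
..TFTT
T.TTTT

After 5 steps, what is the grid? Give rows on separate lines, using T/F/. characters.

Step 1: 6 trees catch fire, 2 burn out
  .TTTTT
  TTTTFT
  T.TF.F
  ..F.FT
  T.TFTT
Step 2: 7 trees catch fire, 6 burn out
  .TTTFT
  TTTF.F
  T.F...
  .....F
  T.F.FT
Step 3: 4 trees catch fire, 7 burn out
  .TTF.F
  TTF...
  T.....
  ......
  T....F
Step 4: 2 trees catch fire, 4 burn out
  .TF...
  TF....
  T.....
  ......
  T.....
Step 5: 2 trees catch fire, 2 burn out
  .F....
  F.....
  T.....
  ......
  T.....

.F....
F.....
T.....
......
T.....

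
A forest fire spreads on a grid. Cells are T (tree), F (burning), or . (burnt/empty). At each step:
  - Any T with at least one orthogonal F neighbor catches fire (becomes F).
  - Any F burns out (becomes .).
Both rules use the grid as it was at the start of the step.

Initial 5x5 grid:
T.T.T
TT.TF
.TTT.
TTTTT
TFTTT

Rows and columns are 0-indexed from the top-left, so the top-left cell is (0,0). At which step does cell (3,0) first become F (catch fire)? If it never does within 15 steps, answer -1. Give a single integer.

Step 1: cell (3,0)='T' (+5 fires, +2 burnt)
Step 2: cell (3,0)='F' (+5 fires, +5 burnt)
  -> target ignites at step 2
Step 3: cell (3,0)='.' (+4 fires, +5 burnt)
Step 4: cell (3,0)='.' (+2 fires, +4 burnt)
Step 5: cell (3,0)='.' (+1 fires, +2 burnt)
Step 6: cell (3,0)='.' (+0 fires, +1 burnt)
  fire out at step 6

2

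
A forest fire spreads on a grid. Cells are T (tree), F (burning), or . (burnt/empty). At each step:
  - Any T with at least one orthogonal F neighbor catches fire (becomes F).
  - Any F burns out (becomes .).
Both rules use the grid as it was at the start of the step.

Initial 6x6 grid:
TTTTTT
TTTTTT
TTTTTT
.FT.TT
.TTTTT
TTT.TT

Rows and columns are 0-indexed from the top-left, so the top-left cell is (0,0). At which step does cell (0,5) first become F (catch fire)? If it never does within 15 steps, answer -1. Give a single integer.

Step 1: cell (0,5)='T' (+3 fires, +1 burnt)
Step 2: cell (0,5)='T' (+5 fires, +3 burnt)
Step 3: cell (0,5)='T' (+7 fires, +5 burnt)
Step 4: cell (0,5)='T' (+5 fires, +7 burnt)
Step 5: cell (0,5)='T' (+6 fires, +5 burnt)
Step 6: cell (0,5)='T' (+4 fires, +6 burnt)
Step 7: cell (0,5)='F' (+1 fires, +4 burnt)
  -> target ignites at step 7
Step 8: cell (0,5)='.' (+0 fires, +1 burnt)
  fire out at step 8

7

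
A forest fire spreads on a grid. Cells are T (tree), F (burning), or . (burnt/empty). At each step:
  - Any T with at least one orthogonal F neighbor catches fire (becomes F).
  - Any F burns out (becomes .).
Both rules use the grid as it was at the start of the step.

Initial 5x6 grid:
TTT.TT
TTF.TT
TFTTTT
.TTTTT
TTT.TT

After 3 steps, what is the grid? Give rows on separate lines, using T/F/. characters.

Step 1: 5 trees catch fire, 2 burn out
  TTF.TT
  TF..TT
  F.FTTT
  .FTTTT
  TTT.TT
Step 2: 5 trees catch fire, 5 burn out
  TF..TT
  F...TT
  ...FTT
  ..FTTT
  TFT.TT
Step 3: 5 trees catch fire, 5 burn out
  F...TT
  ....TT
  ....FT
  ...FTT
  F.F.TT

F...TT
....TT
....FT
...FTT
F.F.TT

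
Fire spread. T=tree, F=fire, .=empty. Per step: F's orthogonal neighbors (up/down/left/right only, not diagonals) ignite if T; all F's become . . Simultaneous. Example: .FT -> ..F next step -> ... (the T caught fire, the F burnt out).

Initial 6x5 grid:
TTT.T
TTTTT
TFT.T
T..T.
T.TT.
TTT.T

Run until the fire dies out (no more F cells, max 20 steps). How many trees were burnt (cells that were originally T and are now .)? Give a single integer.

Answer: 20

Derivation:
Step 1: +3 fires, +1 burnt (F count now 3)
Step 2: +4 fires, +3 burnt (F count now 4)
Step 3: +4 fires, +4 burnt (F count now 4)
Step 4: +2 fires, +4 burnt (F count now 2)
Step 5: +3 fires, +2 burnt (F count now 3)
Step 6: +1 fires, +3 burnt (F count now 1)
Step 7: +1 fires, +1 burnt (F count now 1)
Step 8: +1 fires, +1 burnt (F count now 1)
Step 9: +1 fires, +1 burnt (F count now 1)
Step 10: +0 fires, +1 burnt (F count now 0)
Fire out after step 10
Initially T: 21, now '.': 29
Total burnt (originally-T cells now '.'): 20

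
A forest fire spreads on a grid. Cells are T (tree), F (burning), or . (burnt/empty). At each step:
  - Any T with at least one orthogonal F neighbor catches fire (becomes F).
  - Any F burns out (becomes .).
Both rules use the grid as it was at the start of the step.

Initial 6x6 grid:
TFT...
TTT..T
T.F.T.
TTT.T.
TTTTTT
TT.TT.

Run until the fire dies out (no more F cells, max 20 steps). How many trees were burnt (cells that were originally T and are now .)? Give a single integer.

Step 1: +5 fires, +2 burnt (F count now 5)
Step 2: +3 fires, +5 burnt (F count now 3)
Step 3: +4 fires, +3 burnt (F count now 4)
Step 4: +4 fires, +4 burnt (F count now 4)
Step 5: +4 fires, +4 burnt (F count now 4)
Step 6: +1 fires, +4 burnt (F count now 1)
Step 7: +0 fires, +1 burnt (F count now 0)
Fire out after step 7
Initially T: 22, now '.': 35
Total burnt (originally-T cells now '.'): 21

Answer: 21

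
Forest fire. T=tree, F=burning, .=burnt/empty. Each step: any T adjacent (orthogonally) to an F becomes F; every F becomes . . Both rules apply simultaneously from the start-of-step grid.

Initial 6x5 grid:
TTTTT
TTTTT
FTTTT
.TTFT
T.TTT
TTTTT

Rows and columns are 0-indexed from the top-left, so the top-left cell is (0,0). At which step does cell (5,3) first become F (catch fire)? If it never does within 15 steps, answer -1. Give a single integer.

Step 1: cell (5,3)='T' (+6 fires, +2 burnt)
Step 2: cell (5,3)='F' (+9 fires, +6 burnt)
  -> target ignites at step 2
Step 3: cell (5,3)='.' (+6 fires, +9 burnt)
Step 4: cell (5,3)='.' (+3 fires, +6 burnt)
Step 5: cell (5,3)='.' (+1 fires, +3 burnt)
Step 6: cell (5,3)='.' (+1 fires, +1 burnt)
Step 7: cell (5,3)='.' (+0 fires, +1 burnt)
  fire out at step 7

2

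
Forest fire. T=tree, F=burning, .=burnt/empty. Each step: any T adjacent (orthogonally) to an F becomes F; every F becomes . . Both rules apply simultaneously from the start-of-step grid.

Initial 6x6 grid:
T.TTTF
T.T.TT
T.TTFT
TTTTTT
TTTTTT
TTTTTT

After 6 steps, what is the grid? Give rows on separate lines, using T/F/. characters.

Step 1: 6 trees catch fire, 2 burn out
  T.TTF.
  T.T.FF
  T.TF.F
  TTTTFT
  TTTTTT
  TTTTTT
Step 2: 5 trees catch fire, 6 burn out
  T.TF..
  T.T...
  T.F...
  TTTF.F
  TTTTFT
  TTTTTT
Step 3: 6 trees catch fire, 5 burn out
  T.F...
  T.F...
  T.....
  TTF...
  TTTF.F
  TTTTFT
Step 4: 4 trees catch fire, 6 burn out
  T.....
  T.....
  T.....
  TF....
  TTF...
  TTTF.F
Step 5: 3 trees catch fire, 4 burn out
  T.....
  T.....
  T.....
  F.....
  TF....
  TTF...
Step 6: 3 trees catch fire, 3 burn out
  T.....
  T.....
  F.....
  ......
  F.....
  TF....

T.....
T.....
F.....
......
F.....
TF....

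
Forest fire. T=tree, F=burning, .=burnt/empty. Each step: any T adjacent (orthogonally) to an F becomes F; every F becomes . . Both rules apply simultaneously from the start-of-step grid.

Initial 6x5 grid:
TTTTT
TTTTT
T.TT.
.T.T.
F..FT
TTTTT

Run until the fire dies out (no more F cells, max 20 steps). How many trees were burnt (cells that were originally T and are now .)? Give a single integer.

Answer: 20

Derivation:
Step 1: +4 fires, +2 burnt (F count now 4)
Step 2: +4 fires, +4 burnt (F count now 4)
Step 3: +2 fires, +4 burnt (F count now 2)
Step 4: +3 fires, +2 burnt (F count now 3)
Step 5: +3 fires, +3 burnt (F count now 3)
Step 6: +2 fires, +3 burnt (F count now 2)
Step 7: +2 fires, +2 burnt (F count now 2)
Step 8: +0 fires, +2 burnt (F count now 0)
Fire out after step 8
Initially T: 21, now '.': 29
Total burnt (originally-T cells now '.'): 20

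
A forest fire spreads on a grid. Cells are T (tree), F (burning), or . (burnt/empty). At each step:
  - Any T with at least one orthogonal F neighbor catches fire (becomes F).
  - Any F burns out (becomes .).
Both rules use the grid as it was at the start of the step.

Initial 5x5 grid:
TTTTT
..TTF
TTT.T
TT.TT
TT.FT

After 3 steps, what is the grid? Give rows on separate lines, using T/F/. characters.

Step 1: 5 trees catch fire, 2 burn out
  TTTTF
  ..TF.
  TTT.F
  TT.FT
  TT..F
Step 2: 3 trees catch fire, 5 burn out
  TTTF.
  ..F..
  TTT..
  TT..F
  TT...
Step 3: 2 trees catch fire, 3 burn out
  TTF..
  .....
  TTF..
  TT...
  TT...

TTF..
.....
TTF..
TT...
TT...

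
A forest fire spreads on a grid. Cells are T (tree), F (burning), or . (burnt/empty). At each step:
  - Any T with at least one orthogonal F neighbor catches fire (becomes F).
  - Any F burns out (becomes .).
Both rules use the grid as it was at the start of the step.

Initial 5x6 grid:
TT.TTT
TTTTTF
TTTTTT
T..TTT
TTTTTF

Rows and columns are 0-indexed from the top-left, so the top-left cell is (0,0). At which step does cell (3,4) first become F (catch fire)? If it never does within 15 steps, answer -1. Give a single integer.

Step 1: cell (3,4)='T' (+5 fires, +2 burnt)
Step 2: cell (3,4)='F' (+5 fires, +5 burnt)
  -> target ignites at step 2
Step 3: cell (3,4)='.' (+5 fires, +5 burnt)
Step 4: cell (3,4)='.' (+3 fires, +5 burnt)
Step 5: cell (3,4)='.' (+4 fires, +3 burnt)
Step 6: cell (3,4)='.' (+3 fires, +4 burnt)
Step 7: cell (3,4)='.' (+0 fires, +3 burnt)
  fire out at step 7

2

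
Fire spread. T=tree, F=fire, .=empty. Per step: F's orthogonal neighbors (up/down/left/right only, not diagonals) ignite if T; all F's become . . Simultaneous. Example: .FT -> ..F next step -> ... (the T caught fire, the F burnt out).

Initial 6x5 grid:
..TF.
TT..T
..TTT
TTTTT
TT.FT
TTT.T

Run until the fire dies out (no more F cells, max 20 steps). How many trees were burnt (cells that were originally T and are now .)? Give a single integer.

Step 1: +3 fires, +2 burnt (F count now 3)
Step 2: +4 fires, +3 burnt (F count now 4)
Step 3: +3 fires, +4 burnt (F count now 3)
Step 4: +3 fires, +3 burnt (F count now 3)
Step 5: +2 fires, +3 burnt (F count now 2)
Step 6: +2 fires, +2 burnt (F count now 2)
Step 7: +0 fires, +2 burnt (F count now 0)
Fire out after step 7
Initially T: 19, now '.': 28
Total burnt (originally-T cells now '.'): 17

Answer: 17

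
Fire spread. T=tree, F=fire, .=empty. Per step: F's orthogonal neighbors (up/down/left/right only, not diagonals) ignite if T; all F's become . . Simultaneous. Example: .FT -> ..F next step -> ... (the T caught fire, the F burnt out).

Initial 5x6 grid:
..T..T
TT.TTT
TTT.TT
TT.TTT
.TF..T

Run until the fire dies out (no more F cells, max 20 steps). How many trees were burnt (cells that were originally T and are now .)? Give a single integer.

Answer: 8

Derivation:
Step 1: +1 fires, +1 burnt (F count now 1)
Step 2: +1 fires, +1 burnt (F count now 1)
Step 3: +2 fires, +1 burnt (F count now 2)
Step 4: +3 fires, +2 burnt (F count now 3)
Step 5: +1 fires, +3 burnt (F count now 1)
Step 6: +0 fires, +1 burnt (F count now 0)
Fire out after step 6
Initially T: 19, now '.': 19
Total burnt (originally-T cells now '.'): 8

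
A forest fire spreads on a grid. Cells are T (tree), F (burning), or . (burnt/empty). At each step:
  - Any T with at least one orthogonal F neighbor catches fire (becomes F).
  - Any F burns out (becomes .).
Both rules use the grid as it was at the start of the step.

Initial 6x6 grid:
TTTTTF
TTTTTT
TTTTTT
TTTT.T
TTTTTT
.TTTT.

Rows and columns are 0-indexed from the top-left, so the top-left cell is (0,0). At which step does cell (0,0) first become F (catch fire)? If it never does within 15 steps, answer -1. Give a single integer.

Step 1: cell (0,0)='T' (+2 fires, +1 burnt)
Step 2: cell (0,0)='T' (+3 fires, +2 burnt)
Step 3: cell (0,0)='T' (+4 fires, +3 burnt)
Step 4: cell (0,0)='T' (+4 fires, +4 burnt)
Step 5: cell (0,0)='F' (+5 fires, +4 burnt)
  -> target ignites at step 5
Step 6: cell (0,0)='.' (+5 fires, +5 burnt)
Step 7: cell (0,0)='.' (+4 fires, +5 burnt)
Step 8: cell (0,0)='.' (+3 fires, +4 burnt)
Step 9: cell (0,0)='.' (+2 fires, +3 burnt)
Step 10: cell (0,0)='.' (+0 fires, +2 burnt)
  fire out at step 10

5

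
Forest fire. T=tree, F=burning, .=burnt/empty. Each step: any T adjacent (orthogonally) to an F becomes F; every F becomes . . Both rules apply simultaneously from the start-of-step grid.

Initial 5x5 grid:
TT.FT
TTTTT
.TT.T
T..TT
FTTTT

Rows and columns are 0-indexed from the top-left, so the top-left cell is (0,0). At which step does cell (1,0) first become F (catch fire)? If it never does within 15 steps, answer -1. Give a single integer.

Step 1: cell (1,0)='T' (+4 fires, +2 burnt)
Step 2: cell (1,0)='T' (+3 fires, +4 burnt)
Step 3: cell (1,0)='T' (+4 fires, +3 burnt)
Step 4: cell (1,0)='F' (+6 fires, +4 burnt)
  -> target ignites at step 4
Step 5: cell (1,0)='.' (+1 fires, +6 burnt)
Step 6: cell (1,0)='.' (+0 fires, +1 burnt)
  fire out at step 6

4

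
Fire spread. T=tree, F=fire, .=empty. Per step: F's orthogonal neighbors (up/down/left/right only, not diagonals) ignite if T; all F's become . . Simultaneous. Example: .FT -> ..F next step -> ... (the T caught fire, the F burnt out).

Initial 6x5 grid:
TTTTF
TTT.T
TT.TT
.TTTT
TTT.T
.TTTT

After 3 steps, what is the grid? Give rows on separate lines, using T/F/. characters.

Step 1: 2 trees catch fire, 1 burn out
  TTTF.
  TTT.F
  TT.TT
  .TTTT
  TTT.T
  .TTTT
Step 2: 2 trees catch fire, 2 burn out
  TTF..
  TTT..
  TT.TF
  .TTTT
  TTT.T
  .TTTT
Step 3: 4 trees catch fire, 2 burn out
  TF...
  TTF..
  TT.F.
  .TTTF
  TTT.T
  .TTTT

TF...
TTF..
TT.F.
.TTTF
TTT.T
.TTTT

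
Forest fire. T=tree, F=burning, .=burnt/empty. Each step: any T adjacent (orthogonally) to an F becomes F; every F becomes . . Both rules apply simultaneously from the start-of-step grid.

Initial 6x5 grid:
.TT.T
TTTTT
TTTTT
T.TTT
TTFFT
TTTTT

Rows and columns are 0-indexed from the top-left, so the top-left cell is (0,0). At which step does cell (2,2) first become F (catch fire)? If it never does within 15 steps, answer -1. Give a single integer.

Step 1: cell (2,2)='T' (+6 fires, +2 burnt)
Step 2: cell (2,2)='F' (+6 fires, +6 burnt)
  -> target ignites at step 2
Step 3: cell (2,2)='.' (+6 fires, +6 burnt)
Step 4: cell (2,2)='.' (+4 fires, +6 burnt)
Step 5: cell (2,2)='.' (+3 fires, +4 burnt)
Step 6: cell (2,2)='.' (+0 fires, +3 burnt)
  fire out at step 6

2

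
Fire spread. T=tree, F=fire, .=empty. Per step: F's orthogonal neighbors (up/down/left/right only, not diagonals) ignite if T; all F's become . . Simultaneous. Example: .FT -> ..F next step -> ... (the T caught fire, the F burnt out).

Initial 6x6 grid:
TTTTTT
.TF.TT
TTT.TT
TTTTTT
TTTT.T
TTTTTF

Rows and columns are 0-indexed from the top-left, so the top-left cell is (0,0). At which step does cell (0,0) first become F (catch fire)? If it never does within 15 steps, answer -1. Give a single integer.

Step 1: cell (0,0)='T' (+5 fires, +2 burnt)
Step 2: cell (0,0)='T' (+6 fires, +5 burnt)
Step 3: cell (0,0)='F' (+10 fires, +6 burnt)
  -> target ignites at step 3
Step 4: cell (0,0)='.' (+7 fires, +10 burnt)
Step 5: cell (0,0)='.' (+2 fires, +7 burnt)
Step 6: cell (0,0)='.' (+0 fires, +2 burnt)
  fire out at step 6

3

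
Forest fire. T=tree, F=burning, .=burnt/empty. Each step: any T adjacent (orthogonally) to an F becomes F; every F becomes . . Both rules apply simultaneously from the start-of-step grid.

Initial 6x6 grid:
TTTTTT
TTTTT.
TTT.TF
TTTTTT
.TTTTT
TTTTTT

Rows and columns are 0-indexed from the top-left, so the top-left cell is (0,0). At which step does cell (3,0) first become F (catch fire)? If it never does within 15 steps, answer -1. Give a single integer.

Step 1: cell (3,0)='T' (+2 fires, +1 burnt)
Step 2: cell (3,0)='T' (+3 fires, +2 burnt)
Step 3: cell (3,0)='T' (+5 fires, +3 burnt)
Step 4: cell (3,0)='T' (+6 fires, +5 burnt)
Step 5: cell (3,0)='T' (+6 fires, +6 burnt)
Step 6: cell (3,0)='F' (+6 fires, +6 burnt)
  -> target ignites at step 6
Step 7: cell (3,0)='.' (+3 fires, +6 burnt)
Step 8: cell (3,0)='.' (+1 fires, +3 burnt)
Step 9: cell (3,0)='.' (+0 fires, +1 burnt)
  fire out at step 9

6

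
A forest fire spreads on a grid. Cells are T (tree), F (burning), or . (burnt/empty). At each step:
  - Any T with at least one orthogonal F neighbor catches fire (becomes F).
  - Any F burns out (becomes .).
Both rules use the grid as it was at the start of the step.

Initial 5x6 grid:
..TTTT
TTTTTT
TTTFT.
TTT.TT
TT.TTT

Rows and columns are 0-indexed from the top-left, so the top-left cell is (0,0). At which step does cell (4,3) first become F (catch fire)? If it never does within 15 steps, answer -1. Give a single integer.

Step 1: cell (4,3)='T' (+3 fires, +1 burnt)
Step 2: cell (4,3)='T' (+6 fires, +3 burnt)
Step 3: cell (4,3)='T' (+8 fires, +6 burnt)
Step 4: cell (4,3)='F' (+6 fires, +8 burnt)
  -> target ignites at step 4
Step 5: cell (4,3)='.' (+1 fires, +6 burnt)
Step 6: cell (4,3)='.' (+0 fires, +1 burnt)
  fire out at step 6

4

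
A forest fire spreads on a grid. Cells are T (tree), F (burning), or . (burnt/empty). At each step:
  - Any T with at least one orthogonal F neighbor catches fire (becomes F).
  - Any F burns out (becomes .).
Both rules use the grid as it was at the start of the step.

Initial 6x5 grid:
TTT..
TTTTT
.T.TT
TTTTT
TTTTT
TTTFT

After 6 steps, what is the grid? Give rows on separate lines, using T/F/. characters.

Step 1: 3 trees catch fire, 1 burn out
  TTT..
  TTTTT
  .T.TT
  TTTTT
  TTTFT
  TTF.F
Step 2: 4 trees catch fire, 3 burn out
  TTT..
  TTTTT
  .T.TT
  TTTFT
  TTF.F
  TF...
Step 3: 5 trees catch fire, 4 burn out
  TTT..
  TTTTT
  .T.FT
  TTF.F
  TF...
  F....
Step 4: 4 trees catch fire, 5 burn out
  TTT..
  TTTFT
  .T..F
  TF...
  F....
  .....
Step 5: 4 trees catch fire, 4 burn out
  TTT..
  TTF.F
  .F...
  F....
  .....
  .....
Step 6: 2 trees catch fire, 4 burn out
  TTF..
  TF...
  .....
  .....
  .....
  .....

TTF..
TF...
.....
.....
.....
.....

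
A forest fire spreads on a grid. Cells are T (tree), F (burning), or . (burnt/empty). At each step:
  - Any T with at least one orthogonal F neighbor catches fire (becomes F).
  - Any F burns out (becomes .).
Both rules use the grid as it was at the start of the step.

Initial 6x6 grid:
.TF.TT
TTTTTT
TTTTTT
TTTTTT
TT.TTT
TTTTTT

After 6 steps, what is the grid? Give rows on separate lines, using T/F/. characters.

Step 1: 2 trees catch fire, 1 burn out
  .F..TT
  TTFTTT
  TTTTTT
  TTTTTT
  TT.TTT
  TTTTTT
Step 2: 3 trees catch fire, 2 burn out
  ....TT
  TF.FTT
  TTFTTT
  TTTTTT
  TT.TTT
  TTTTTT
Step 3: 5 trees catch fire, 3 burn out
  ....TT
  F...FT
  TF.FTT
  TTFTTT
  TT.TTT
  TTTTTT
Step 4: 6 trees catch fire, 5 burn out
  ....FT
  .....F
  F...FT
  TF.FTT
  TT.TTT
  TTTTTT
Step 5: 6 trees catch fire, 6 burn out
  .....F
  ......
  .....F
  F...FT
  TF.FTT
  TTTTTT
Step 6: 5 trees catch fire, 6 burn out
  ......
  ......
  ......
  .....F
  F...FT
  TFTFTT

......
......
......
.....F
F...FT
TFTFTT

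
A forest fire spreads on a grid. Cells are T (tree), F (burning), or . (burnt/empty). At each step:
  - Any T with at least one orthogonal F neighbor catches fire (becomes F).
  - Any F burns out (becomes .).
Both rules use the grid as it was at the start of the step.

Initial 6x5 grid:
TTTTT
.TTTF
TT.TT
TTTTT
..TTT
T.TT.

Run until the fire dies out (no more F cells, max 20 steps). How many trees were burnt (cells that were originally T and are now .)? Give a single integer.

Step 1: +3 fires, +1 burnt (F count now 3)
Step 2: +4 fires, +3 burnt (F count now 4)
Step 3: +4 fires, +4 burnt (F count now 4)
Step 4: +4 fires, +4 burnt (F count now 4)
Step 5: +5 fires, +4 burnt (F count now 5)
Step 6: +2 fires, +5 burnt (F count now 2)
Step 7: +0 fires, +2 burnt (F count now 0)
Fire out after step 7
Initially T: 23, now '.': 29
Total burnt (originally-T cells now '.'): 22

Answer: 22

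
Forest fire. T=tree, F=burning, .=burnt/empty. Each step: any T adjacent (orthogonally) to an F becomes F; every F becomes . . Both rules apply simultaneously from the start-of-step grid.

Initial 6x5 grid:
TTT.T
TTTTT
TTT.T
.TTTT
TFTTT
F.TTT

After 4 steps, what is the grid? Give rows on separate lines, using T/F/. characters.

Step 1: 3 trees catch fire, 2 burn out
  TTT.T
  TTTTT
  TTT.T
  .FTTT
  F.FTT
  ..TTT
Step 2: 4 trees catch fire, 3 burn out
  TTT.T
  TTTTT
  TFT.T
  ..FTT
  ...FT
  ..FTT
Step 3: 6 trees catch fire, 4 burn out
  TTT.T
  TFTTT
  F.F.T
  ...FT
  ....F
  ...FT
Step 4: 5 trees catch fire, 6 burn out
  TFT.T
  F.FTT
  ....T
  ....F
  .....
  ....F

TFT.T
F.FTT
....T
....F
.....
....F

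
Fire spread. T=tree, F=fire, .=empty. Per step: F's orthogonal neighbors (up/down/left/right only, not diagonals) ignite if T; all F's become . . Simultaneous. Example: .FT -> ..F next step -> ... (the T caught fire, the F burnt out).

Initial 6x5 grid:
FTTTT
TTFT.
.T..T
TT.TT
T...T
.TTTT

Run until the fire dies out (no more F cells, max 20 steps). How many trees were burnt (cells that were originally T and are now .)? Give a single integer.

Step 1: +5 fires, +2 burnt (F count now 5)
Step 2: +2 fires, +5 burnt (F count now 2)
Step 3: +2 fires, +2 burnt (F count now 2)
Step 4: +1 fires, +2 burnt (F count now 1)
Step 5: +1 fires, +1 burnt (F count now 1)
Step 6: +0 fires, +1 burnt (F count now 0)
Fire out after step 6
Initially T: 19, now '.': 22
Total burnt (originally-T cells now '.'): 11

Answer: 11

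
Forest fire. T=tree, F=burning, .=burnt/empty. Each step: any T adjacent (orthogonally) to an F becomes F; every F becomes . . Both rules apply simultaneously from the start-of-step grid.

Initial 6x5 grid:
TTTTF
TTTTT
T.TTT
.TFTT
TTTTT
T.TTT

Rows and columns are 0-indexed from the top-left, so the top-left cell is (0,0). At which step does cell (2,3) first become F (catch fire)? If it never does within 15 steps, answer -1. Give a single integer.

Step 1: cell (2,3)='T' (+6 fires, +2 burnt)
Step 2: cell (2,3)='F' (+9 fires, +6 burnt)
  -> target ignites at step 2
Step 3: cell (2,3)='.' (+5 fires, +9 burnt)
Step 4: cell (2,3)='.' (+4 fires, +5 burnt)
Step 5: cell (2,3)='.' (+1 fires, +4 burnt)
Step 6: cell (2,3)='.' (+0 fires, +1 burnt)
  fire out at step 6

2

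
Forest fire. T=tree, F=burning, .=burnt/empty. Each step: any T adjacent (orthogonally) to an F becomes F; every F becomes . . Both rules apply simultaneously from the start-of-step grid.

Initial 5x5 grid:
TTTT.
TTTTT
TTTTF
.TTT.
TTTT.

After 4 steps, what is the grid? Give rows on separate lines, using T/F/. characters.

Step 1: 2 trees catch fire, 1 burn out
  TTTT.
  TTTTF
  TTTF.
  .TTT.
  TTTT.
Step 2: 3 trees catch fire, 2 burn out
  TTTT.
  TTTF.
  TTF..
  .TTF.
  TTTT.
Step 3: 5 trees catch fire, 3 burn out
  TTTF.
  TTF..
  TF...
  .TF..
  TTTF.
Step 4: 5 trees catch fire, 5 burn out
  TTF..
  TF...
  F....
  .F...
  TTF..

TTF..
TF...
F....
.F...
TTF..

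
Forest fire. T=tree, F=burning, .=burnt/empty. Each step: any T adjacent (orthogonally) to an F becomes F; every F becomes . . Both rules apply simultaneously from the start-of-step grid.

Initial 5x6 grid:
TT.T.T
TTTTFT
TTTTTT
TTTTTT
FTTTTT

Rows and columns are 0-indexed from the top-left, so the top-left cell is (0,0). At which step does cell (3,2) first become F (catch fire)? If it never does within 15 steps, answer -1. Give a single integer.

Step 1: cell (3,2)='T' (+5 fires, +2 burnt)
Step 2: cell (3,2)='T' (+9 fires, +5 burnt)
Step 3: cell (3,2)='F' (+9 fires, +9 burnt)
  -> target ignites at step 3
Step 4: cell (3,2)='.' (+3 fires, +9 burnt)
Step 5: cell (3,2)='.' (+0 fires, +3 burnt)
  fire out at step 5

3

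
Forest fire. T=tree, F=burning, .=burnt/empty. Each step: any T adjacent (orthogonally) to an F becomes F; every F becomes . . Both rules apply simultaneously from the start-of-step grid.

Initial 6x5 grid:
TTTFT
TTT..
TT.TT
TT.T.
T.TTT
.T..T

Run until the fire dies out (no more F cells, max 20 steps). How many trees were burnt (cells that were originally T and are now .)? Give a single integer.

Answer: 12

Derivation:
Step 1: +2 fires, +1 burnt (F count now 2)
Step 2: +2 fires, +2 burnt (F count now 2)
Step 3: +2 fires, +2 burnt (F count now 2)
Step 4: +2 fires, +2 burnt (F count now 2)
Step 5: +2 fires, +2 burnt (F count now 2)
Step 6: +1 fires, +2 burnt (F count now 1)
Step 7: +1 fires, +1 burnt (F count now 1)
Step 8: +0 fires, +1 burnt (F count now 0)
Fire out after step 8
Initially T: 20, now '.': 22
Total burnt (originally-T cells now '.'): 12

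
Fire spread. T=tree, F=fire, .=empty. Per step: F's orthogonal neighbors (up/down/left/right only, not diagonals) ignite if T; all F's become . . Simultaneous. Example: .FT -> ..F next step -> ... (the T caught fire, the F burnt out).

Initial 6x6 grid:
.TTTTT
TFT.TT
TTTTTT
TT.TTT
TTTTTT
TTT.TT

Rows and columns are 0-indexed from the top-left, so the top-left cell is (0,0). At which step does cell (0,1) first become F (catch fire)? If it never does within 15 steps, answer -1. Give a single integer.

Step 1: cell (0,1)='F' (+4 fires, +1 burnt)
  -> target ignites at step 1
Step 2: cell (0,1)='.' (+4 fires, +4 burnt)
Step 3: cell (0,1)='.' (+4 fires, +4 burnt)
Step 4: cell (0,1)='.' (+6 fires, +4 burnt)
Step 5: cell (0,1)='.' (+7 fires, +6 burnt)
Step 6: cell (0,1)='.' (+3 fires, +7 burnt)
Step 7: cell (0,1)='.' (+2 fires, +3 burnt)
Step 8: cell (0,1)='.' (+1 fires, +2 burnt)
Step 9: cell (0,1)='.' (+0 fires, +1 burnt)
  fire out at step 9

1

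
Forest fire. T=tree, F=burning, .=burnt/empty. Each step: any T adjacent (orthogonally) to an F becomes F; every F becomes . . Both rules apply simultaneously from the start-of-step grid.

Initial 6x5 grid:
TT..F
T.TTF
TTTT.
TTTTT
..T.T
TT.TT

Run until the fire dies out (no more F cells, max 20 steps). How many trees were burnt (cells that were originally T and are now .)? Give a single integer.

Step 1: +1 fires, +2 burnt (F count now 1)
Step 2: +2 fires, +1 burnt (F count now 2)
Step 3: +2 fires, +2 burnt (F count now 2)
Step 4: +3 fires, +2 burnt (F count now 3)
Step 5: +4 fires, +3 burnt (F count now 4)
Step 6: +3 fires, +4 burnt (F count now 3)
Step 7: +2 fires, +3 burnt (F count now 2)
Step 8: +1 fires, +2 burnt (F count now 1)
Step 9: +0 fires, +1 burnt (F count now 0)
Fire out after step 9
Initially T: 20, now '.': 28
Total burnt (originally-T cells now '.'): 18

Answer: 18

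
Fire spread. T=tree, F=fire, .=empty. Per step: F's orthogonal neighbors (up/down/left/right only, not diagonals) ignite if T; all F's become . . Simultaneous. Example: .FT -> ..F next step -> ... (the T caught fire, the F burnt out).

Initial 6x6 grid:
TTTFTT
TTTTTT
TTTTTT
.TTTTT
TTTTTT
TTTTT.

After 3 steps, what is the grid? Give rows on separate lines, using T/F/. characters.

Step 1: 3 trees catch fire, 1 burn out
  TTF.FT
  TTTFTT
  TTTTTT
  .TTTTT
  TTTTTT
  TTTTT.
Step 2: 5 trees catch fire, 3 burn out
  TF...F
  TTF.FT
  TTTFTT
  .TTTTT
  TTTTTT
  TTTTT.
Step 3: 6 trees catch fire, 5 burn out
  F.....
  TF...F
  TTF.FT
  .TTFTT
  TTTTTT
  TTTTT.

F.....
TF...F
TTF.FT
.TTFTT
TTTTTT
TTTTT.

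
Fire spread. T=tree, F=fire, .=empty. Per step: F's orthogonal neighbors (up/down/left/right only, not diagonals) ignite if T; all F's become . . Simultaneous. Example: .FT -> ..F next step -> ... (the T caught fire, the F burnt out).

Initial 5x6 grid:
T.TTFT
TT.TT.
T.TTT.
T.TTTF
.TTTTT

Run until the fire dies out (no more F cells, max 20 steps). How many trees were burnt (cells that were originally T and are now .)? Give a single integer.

Step 1: +5 fires, +2 burnt (F count now 5)
Step 2: +5 fires, +5 burnt (F count now 5)
Step 3: +3 fires, +5 burnt (F count now 3)
Step 4: +2 fires, +3 burnt (F count now 2)
Step 5: +1 fires, +2 burnt (F count now 1)
Step 6: +0 fires, +1 burnt (F count now 0)
Fire out after step 6
Initially T: 21, now '.': 25
Total burnt (originally-T cells now '.'): 16

Answer: 16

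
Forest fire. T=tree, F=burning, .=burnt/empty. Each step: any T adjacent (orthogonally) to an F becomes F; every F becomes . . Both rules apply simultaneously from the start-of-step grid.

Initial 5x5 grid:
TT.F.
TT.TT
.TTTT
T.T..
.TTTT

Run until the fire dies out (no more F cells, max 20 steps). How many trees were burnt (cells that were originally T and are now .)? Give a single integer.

Step 1: +1 fires, +1 burnt (F count now 1)
Step 2: +2 fires, +1 burnt (F count now 2)
Step 3: +2 fires, +2 burnt (F count now 2)
Step 4: +2 fires, +2 burnt (F count now 2)
Step 5: +2 fires, +2 burnt (F count now 2)
Step 6: +4 fires, +2 burnt (F count now 4)
Step 7: +2 fires, +4 burnt (F count now 2)
Step 8: +0 fires, +2 burnt (F count now 0)
Fire out after step 8
Initially T: 16, now '.': 24
Total burnt (originally-T cells now '.'): 15

Answer: 15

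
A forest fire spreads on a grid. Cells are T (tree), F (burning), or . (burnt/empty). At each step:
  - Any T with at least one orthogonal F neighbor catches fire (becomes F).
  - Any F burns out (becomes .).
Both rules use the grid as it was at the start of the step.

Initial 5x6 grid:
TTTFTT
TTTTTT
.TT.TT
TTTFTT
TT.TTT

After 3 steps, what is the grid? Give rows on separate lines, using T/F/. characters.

Step 1: 6 trees catch fire, 2 burn out
  TTF.FT
  TTTFTT
  .TT.TT
  TTF.FT
  TT.FTT
Step 2: 9 trees catch fire, 6 burn out
  TF...F
  TTF.FT
  .TF.FT
  TF...F
  TT..FT
Step 3: 8 trees catch fire, 9 burn out
  F.....
  TF...F
  .F...F
  F.....
  TF...F

F.....
TF...F
.F...F
F.....
TF...F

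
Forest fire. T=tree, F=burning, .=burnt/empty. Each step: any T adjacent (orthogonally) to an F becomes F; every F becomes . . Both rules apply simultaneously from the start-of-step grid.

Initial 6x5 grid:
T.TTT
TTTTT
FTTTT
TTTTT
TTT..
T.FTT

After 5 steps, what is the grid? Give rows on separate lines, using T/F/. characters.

Step 1: 5 trees catch fire, 2 burn out
  T.TTT
  FTTTT
  .FTTT
  FTTTT
  TTF..
  T..FT
Step 2: 8 trees catch fire, 5 burn out
  F.TTT
  .FTTT
  ..FTT
  .FFTT
  FF...
  T...F
Step 3: 4 trees catch fire, 8 burn out
  ..TTT
  ..FTT
  ...FT
  ...FT
  .....
  F....
Step 4: 4 trees catch fire, 4 burn out
  ..FTT
  ...FT
  ....F
  ....F
  .....
  .....
Step 5: 2 trees catch fire, 4 burn out
  ...FT
  ....F
  .....
  .....
  .....
  .....

...FT
....F
.....
.....
.....
.....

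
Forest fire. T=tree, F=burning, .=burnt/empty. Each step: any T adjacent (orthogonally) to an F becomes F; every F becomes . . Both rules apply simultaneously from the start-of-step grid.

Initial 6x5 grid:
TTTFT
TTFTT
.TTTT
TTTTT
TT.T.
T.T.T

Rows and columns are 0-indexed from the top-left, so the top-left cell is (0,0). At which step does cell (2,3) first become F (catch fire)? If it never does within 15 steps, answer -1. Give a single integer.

Step 1: cell (2,3)='T' (+5 fires, +2 burnt)
Step 2: cell (2,3)='F' (+6 fires, +5 burnt)
  -> target ignites at step 2
Step 3: cell (2,3)='.' (+4 fires, +6 burnt)
Step 4: cell (2,3)='.' (+4 fires, +4 burnt)
Step 5: cell (2,3)='.' (+1 fires, +4 burnt)
Step 6: cell (2,3)='.' (+1 fires, +1 burnt)
Step 7: cell (2,3)='.' (+0 fires, +1 burnt)
  fire out at step 7

2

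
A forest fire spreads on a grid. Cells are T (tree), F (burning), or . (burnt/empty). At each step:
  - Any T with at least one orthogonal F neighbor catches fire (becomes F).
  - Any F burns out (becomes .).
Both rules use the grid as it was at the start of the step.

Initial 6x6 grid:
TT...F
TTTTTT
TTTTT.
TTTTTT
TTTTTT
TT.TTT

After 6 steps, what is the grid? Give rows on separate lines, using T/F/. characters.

Step 1: 1 trees catch fire, 1 burn out
  TT....
  TTTTTF
  TTTTT.
  TTTTTT
  TTTTTT
  TT.TTT
Step 2: 1 trees catch fire, 1 burn out
  TT....
  TTTTF.
  TTTTT.
  TTTTTT
  TTTTTT
  TT.TTT
Step 3: 2 trees catch fire, 1 burn out
  TT....
  TTTF..
  TTTTF.
  TTTTTT
  TTTTTT
  TT.TTT
Step 4: 3 trees catch fire, 2 burn out
  TT....
  TTF...
  TTTF..
  TTTTFT
  TTTTTT
  TT.TTT
Step 5: 5 trees catch fire, 3 burn out
  TT....
  TF....
  TTF...
  TTTF.F
  TTTTFT
  TT.TTT
Step 6: 7 trees catch fire, 5 burn out
  TF....
  F.....
  TF....
  TTF...
  TTTF.F
  TT.TFT

TF....
F.....
TF....
TTF...
TTTF.F
TT.TFT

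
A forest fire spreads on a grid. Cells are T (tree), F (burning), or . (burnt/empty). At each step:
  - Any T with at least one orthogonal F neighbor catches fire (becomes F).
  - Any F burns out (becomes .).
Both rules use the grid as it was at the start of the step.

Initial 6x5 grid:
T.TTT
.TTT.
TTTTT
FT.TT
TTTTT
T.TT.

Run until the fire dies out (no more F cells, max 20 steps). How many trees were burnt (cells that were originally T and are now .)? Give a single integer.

Answer: 22

Derivation:
Step 1: +3 fires, +1 burnt (F count now 3)
Step 2: +3 fires, +3 burnt (F count now 3)
Step 3: +3 fires, +3 burnt (F count now 3)
Step 4: +4 fires, +3 burnt (F count now 4)
Step 5: +6 fires, +4 burnt (F count now 6)
Step 6: +2 fires, +6 burnt (F count now 2)
Step 7: +1 fires, +2 burnt (F count now 1)
Step 8: +0 fires, +1 burnt (F count now 0)
Fire out after step 8
Initially T: 23, now '.': 29
Total burnt (originally-T cells now '.'): 22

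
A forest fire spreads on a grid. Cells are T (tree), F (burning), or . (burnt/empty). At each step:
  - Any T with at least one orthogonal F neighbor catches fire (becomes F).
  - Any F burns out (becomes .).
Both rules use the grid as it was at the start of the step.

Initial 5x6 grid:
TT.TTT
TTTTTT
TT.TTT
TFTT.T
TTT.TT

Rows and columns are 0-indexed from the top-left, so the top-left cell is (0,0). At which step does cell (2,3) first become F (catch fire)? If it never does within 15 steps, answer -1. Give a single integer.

Step 1: cell (2,3)='T' (+4 fires, +1 burnt)
Step 2: cell (2,3)='T' (+5 fires, +4 burnt)
Step 3: cell (2,3)='F' (+4 fires, +5 burnt)
  -> target ignites at step 3
Step 4: cell (2,3)='.' (+3 fires, +4 burnt)
Step 5: cell (2,3)='.' (+3 fires, +3 burnt)
Step 6: cell (2,3)='.' (+3 fires, +3 burnt)
Step 7: cell (2,3)='.' (+2 fires, +3 burnt)
Step 8: cell (2,3)='.' (+1 fires, +2 burnt)
Step 9: cell (2,3)='.' (+0 fires, +1 burnt)
  fire out at step 9

3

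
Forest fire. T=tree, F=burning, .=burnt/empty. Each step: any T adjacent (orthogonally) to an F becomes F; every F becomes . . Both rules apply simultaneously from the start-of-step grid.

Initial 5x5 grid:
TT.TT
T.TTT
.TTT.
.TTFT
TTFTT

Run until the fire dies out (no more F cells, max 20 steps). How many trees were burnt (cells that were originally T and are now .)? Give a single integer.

Step 1: +5 fires, +2 burnt (F count now 5)
Step 2: +5 fires, +5 burnt (F count now 5)
Step 3: +4 fires, +5 burnt (F count now 4)
Step 4: +1 fires, +4 burnt (F count now 1)
Step 5: +0 fires, +1 burnt (F count now 0)
Fire out after step 5
Initially T: 18, now '.': 22
Total burnt (originally-T cells now '.'): 15

Answer: 15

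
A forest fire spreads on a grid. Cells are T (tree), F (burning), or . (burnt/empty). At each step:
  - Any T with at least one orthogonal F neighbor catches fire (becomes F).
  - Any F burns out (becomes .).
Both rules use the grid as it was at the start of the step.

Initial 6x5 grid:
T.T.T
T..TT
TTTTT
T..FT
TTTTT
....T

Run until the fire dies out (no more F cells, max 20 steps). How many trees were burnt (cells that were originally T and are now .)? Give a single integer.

Step 1: +3 fires, +1 burnt (F count now 3)
Step 2: +5 fires, +3 burnt (F count now 5)
Step 3: +4 fires, +5 burnt (F count now 4)
Step 4: +3 fires, +4 burnt (F count now 3)
Step 5: +2 fires, +3 burnt (F count now 2)
Step 6: +1 fires, +2 burnt (F count now 1)
Step 7: +0 fires, +1 burnt (F count now 0)
Fire out after step 7
Initially T: 19, now '.': 29
Total burnt (originally-T cells now '.'): 18

Answer: 18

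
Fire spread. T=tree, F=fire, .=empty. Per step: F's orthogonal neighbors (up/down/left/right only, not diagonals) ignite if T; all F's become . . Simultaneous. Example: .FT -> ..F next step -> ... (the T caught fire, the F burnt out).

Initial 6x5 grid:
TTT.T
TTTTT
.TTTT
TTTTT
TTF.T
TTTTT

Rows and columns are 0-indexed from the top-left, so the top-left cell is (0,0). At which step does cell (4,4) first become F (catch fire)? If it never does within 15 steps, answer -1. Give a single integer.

Step 1: cell (4,4)='T' (+3 fires, +1 burnt)
Step 2: cell (4,4)='T' (+6 fires, +3 burnt)
Step 3: cell (4,4)='T' (+7 fires, +6 burnt)
Step 4: cell (4,4)='F' (+5 fires, +7 burnt)
  -> target ignites at step 4
Step 5: cell (4,4)='.' (+3 fires, +5 burnt)
Step 6: cell (4,4)='.' (+2 fires, +3 burnt)
Step 7: cell (4,4)='.' (+0 fires, +2 burnt)
  fire out at step 7

4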